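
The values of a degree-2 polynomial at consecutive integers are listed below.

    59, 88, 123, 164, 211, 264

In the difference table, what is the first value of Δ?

D1: 29, 35, 41, 47, 53
D2: 6, 6, 6, 6

29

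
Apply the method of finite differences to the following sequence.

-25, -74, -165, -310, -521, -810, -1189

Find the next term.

D1: -49  -91  -145  -211  -289  -379
D2: -42  -54  -66  -78  -90
D3: -12  -12  -12  -12
The third differences are constant (-12).
-90 − 12 = -102;  -379 − 102 = -481;  -1189 − 481 = -1670

-1670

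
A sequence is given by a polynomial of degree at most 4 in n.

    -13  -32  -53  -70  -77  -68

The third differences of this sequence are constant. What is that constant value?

First differences: -19, -21, -17, -7, 9
Second differences: -2, 4, 10, 16
Third differences: 6, 6, 6

6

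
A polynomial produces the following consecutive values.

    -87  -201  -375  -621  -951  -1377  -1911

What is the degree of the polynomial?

3

-114, -174, -246, -330, -426, -534
-60, -72, -84, -96, -108
-12, -12, -12, -12
The third differences are constant, so the polynomial has degree 3.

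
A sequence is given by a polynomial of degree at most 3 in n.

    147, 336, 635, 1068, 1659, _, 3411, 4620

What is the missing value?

2432

Using the first 5 terms:
189, 299, 433, 591
110, 134, 158
24, 24
Constant third difference = 24.
Extend forward: 158 + 24 = 182;  591 + 182 = 773;  1659 + 773 = 2432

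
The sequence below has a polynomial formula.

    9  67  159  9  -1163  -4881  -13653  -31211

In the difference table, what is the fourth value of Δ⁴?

-1224

First differences: 58, 92, -150, -1172, -3718, -8772, -17558
Second differences: 34, -242, -1022, -2546, -5054, -8786
Third differences: -276, -780, -1524, -2508, -3732
Fourth differences: -504, -744, -984, -1224
Fifth differences: -240, -240, -240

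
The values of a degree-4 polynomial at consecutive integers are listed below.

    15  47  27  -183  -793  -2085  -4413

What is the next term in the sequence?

-8203

D1: 32, -20, -210, -610, -1292, -2328
D2: -52, -190, -400, -682, -1036
D3: -138, -210, -282, -354
D4: -72, -72, -72
Constant fourth difference = -72, so extend:
-354 − 72 = -426;  -1036 − 426 = -1462;  -2328 − 1462 = -3790;  -4413 − 3790 = -8203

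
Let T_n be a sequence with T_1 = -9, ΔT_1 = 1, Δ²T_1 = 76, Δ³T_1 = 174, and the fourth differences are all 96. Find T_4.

Build the table forward from the leading diagonal:
D4: 96, 96, 96, 96
D3: 174, 270, 366, 462
D2: 76, 250, 520, 886
D1: 1, 77, 327, 847
T: -9, -8, 69, 396

396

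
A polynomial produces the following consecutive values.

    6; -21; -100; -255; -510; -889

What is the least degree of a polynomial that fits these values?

D1: -27, -79, -155, -255, -379
D2: -52, -76, -100, -124
D3: -24, -24, -24
The third differences are constant, so the polynomial has degree 3.

3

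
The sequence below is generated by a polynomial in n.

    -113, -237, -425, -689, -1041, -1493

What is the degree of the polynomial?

Δ: -124, -188, -264, -352, -452
Δ²: -64, -76, -88, -100
Δ³: -12, -12, -12
The third differences are constant, so the polynomial has degree 3.

3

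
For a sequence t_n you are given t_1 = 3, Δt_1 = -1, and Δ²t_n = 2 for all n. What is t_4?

Build the table forward from the leading diagonal:
Δ²: 2, 2, 2, 2
Δ: -1, 1, 3, 5
t: 3, 2, 3, 6

6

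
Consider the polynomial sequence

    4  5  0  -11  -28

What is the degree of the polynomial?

First differences: 1, -5, -11, -17
Second differences: -6, -6, -6
The second differences are constant, so the polynomial has degree 2.

2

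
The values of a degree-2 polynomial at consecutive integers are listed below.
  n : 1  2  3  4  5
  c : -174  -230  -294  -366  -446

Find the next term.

-534

Δ: -56 , -64 , -72 , -80
Δ²: -8 , -8 , -8
Second differences constant at -8.
-80 − 8 = -88;  -446 − 88 = -534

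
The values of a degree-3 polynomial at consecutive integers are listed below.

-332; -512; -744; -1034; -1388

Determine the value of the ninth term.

First differences: -180  -232  -290  -354
Second differences: -52  -58  -64
Third differences: -6  -6
Constant third difference = -6, so extend:
-64 − 6 = -70;  -354 − 70 = -424;  -1388 − 424 = -1812
-70 − 6 = -76;  -424 − 76 = -500;  -1812 − 500 = -2312
-76 − 6 = -82;  -500 − 82 = -582;  -2312 − 582 = -2894
-82 − 6 = -88;  -582 − 88 = -670;  -2894 − 670 = -3564

-3564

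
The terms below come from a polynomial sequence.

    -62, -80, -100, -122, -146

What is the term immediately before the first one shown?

-46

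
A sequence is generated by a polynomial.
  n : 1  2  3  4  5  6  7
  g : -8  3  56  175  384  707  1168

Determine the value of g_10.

D1: 11, 53, 119, 209, 323, 461
D2: 42, 66, 90, 114, 138
D3: 24, 24, 24, 24
The third differences are constant (24).
138 + 24 = 162;  461 + 162 = 623;  1168 + 623 = 1791
162 + 24 = 186;  623 + 186 = 809;  1791 + 809 = 2600
186 + 24 = 210;  809 + 210 = 1019;  2600 + 1019 = 3619

3619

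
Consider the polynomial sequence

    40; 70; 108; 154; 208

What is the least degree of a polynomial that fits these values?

2

Δ: 30, 38, 46, 54
Δ²: 8, 8, 8
The second differences are constant, so the polynomial has degree 2.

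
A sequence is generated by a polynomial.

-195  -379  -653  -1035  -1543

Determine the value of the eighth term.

-4003

D1: -184  -274  -382  -508
D2: -90  -108  -126
D3: -18  -18
Constant third difference = -18, so extend:
-126 − 18 = -144;  -508 − 144 = -652;  -1543 − 652 = -2195
-144 − 18 = -162;  -652 − 162 = -814;  -2195 − 814 = -3009
-162 − 18 = -180;  -814 − 180 = -994;  -3009 − 994 = -4003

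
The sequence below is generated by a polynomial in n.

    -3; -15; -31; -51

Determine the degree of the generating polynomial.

2

Δ: -12, -16, -20
Δ²: -4, -4
The second differences are constant, so the polynomial has degree 2.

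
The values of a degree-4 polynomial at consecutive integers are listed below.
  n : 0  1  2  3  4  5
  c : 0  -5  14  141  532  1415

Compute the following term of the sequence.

-5, 19, 127, 391, 883
24, 108, 264, 492
84, 156, 228
72, 72
Fourth differences constant at 72.
228 + 72 = 300;  492 + 300 = 792;  883 + 792 = 1675;  1415 + 1675 = 3090

3090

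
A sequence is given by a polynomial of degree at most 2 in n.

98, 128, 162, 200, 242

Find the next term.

288

Δ: 30  34  38  42
Δ²: 4  4  4
The second differences are constant (4).
42 + 4 = 46;  242 + 46 = 288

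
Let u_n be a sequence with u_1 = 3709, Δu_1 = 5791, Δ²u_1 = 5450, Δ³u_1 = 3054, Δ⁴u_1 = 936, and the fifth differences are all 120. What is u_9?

445901

Build the table forward from the leading diagonal:
Δ⁵: 120, 120, 120, 120, 120, 120, 120, 120, 120
Δ⁴: 936, 1056, 1176, 1296, 1416, 1536, 1656, 1776, 1896
Δ³: 3054, 3990, 5046, 6222, 7518, 8934, 10470, 12126, 13902
Δ²: 5450, 8504, 12494, 17540, 23762, 31280, 40214, 50684, 62810
Δ: 5791, 11241, 19745, 32239, 49779, 73541, 104821, 145035, 195719
u: 3709, 9500, 20741, 40486, 72725, 122504, 196045, 300866, 445901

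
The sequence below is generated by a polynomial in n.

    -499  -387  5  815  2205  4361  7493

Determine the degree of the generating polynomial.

4

D1: 112, 392, 810, 1390, 2156, 3132
D2: 280, 418, 580, 766, 976
D3: 138, 162, 186, 210
D4: 24, 24, 24
The fourth differences are constant, so the polynomial has degree 4.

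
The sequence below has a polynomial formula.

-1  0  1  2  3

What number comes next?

D1: 1, 1, 1, 1
The first differences are constant (1).
3 + 1 = 4

4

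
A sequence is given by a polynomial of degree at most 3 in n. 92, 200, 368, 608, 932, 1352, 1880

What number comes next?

108 , 168 , 240 , 324 , 420 , 528
60 , 72 , 84 , 96 , 108
12 , 12 , 12 , 12
The third differences are constant (12).
108 + 12 = 120;  528 + 120 = 648;  1880 + 648 = 2528

2528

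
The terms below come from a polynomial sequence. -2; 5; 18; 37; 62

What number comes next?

93

First differences: 7, 13, 19, 25
Second differences: 6, 6, 6
Constant second difference = 6, so extend:
25 + 6 = 31;  62 + 31 = 93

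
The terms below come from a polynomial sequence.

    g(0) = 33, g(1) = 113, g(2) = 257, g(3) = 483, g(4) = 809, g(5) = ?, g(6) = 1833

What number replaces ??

1253

Using the first 5 terms:
80, 144, 226, 326
64, 82, 100
18, 18
Constant third difference = 18.
Extend forward: 100 + 18 = 118;  326 + 118 = 444;  809 + 444 = 1253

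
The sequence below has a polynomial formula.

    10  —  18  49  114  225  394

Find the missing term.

Using the last 5 terms:
31, 65, 111, 169
34, 46, 58
12, 12
Constant third difference = 12.
Extend backward: 34 − 12 = 22;  31 − 22 = 9;  18 − 9 = 9

9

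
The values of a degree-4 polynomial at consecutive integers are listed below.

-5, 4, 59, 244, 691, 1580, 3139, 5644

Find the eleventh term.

First differences: 9, 55, 185, 447, 889, 1559, 2505
Second differences: 46, 130, 262, 442, 670, 946
Third differences: 84, 132, 180, 228, 276
Fourth differences: 48, 48, 48, 48
Constant fourth difference = 48, so extend:
276 + 48 = 324;  946 + 324 = 1270;  2505 + 1270 = 3775;  5644 + 3775 = 9419
324 + 48 = 372;  1270 + 372 = 1642;  3775 + 1642 = 5417;  9419 + 5417 = 14836
372 + 48 = 420;  1642 + 420 = 2062;  5417 + 2062 = 7479;  14836 + 7479 = 22315

22315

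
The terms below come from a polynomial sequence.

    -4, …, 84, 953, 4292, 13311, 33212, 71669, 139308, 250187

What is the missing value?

-13

Using the last 8 terms:
D1: 869  3339  9019  19901  38457  67639  110879
D2: 2470  5680  10882  18556  29182  43240
D3: 3210  5202  7674  10626  14058
D4: 1992  2472  2952  3432
D5: 480  480  480
Constant fifth difference = 480.
Extend backward: 1992 − 480 = 1512;  3210 − 1512 = 1698;  2470 − 1698 = 772;  869 − 772 = 97;  84 − 97 = -13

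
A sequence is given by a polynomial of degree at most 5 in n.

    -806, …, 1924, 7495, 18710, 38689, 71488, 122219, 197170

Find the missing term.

Using the last 7 terms:
First differences: 5571, 11215, 19979, 32799, 50731, 74951
Second differences: 5644, 8764, 12820, 17932, 24220
Third differences: 3120, 4056, 5112, 6288
Fourth differences: 936, 1056, 1176
Fifth differences: 120, 120
Constant fifth difference = 120.
Extend backward: 936 − 120 = 816;  3120 − 816 = 2304;  5644 − 2304 = 3340;  5571 − 3340 = 2231;  1924 − 2231 = -307

-307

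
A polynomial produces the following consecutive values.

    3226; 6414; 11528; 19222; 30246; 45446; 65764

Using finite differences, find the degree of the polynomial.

D1: 3188, 5114, 7694, 11024, 15200, 20318
D2: 1926, 2580, 3330, 4176, 5118
D3: 654, 750, 846, 942
D4: 96, 96, 96
The fourth differences are constant, so the polynomial has degree 4.

4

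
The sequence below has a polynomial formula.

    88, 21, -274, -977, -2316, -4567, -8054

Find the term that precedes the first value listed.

59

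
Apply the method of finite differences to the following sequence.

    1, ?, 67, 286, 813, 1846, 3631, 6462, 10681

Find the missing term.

6

Using the last 7 terms:
Δ: 219, 527, 1033, 1785, 2831, 4219
Δ²: 308, 506, 752, 1046, 1388
Δ³: 198, 246, 294, 342
Δ⁴: 48, 48, 48
Constant fourth difference = 48.
Extend backward: 198 − 48 = 150;  308 − 150 = 158;  219 − 158 = 61;  67 − 61 = 6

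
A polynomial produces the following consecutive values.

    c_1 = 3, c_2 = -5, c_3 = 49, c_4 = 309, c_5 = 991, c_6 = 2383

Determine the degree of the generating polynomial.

4

-8, 54, 260, 682, 1392
62, 206, 422, 710
144, 216, 288
72, 72
The fourth differences are constant, so the polynomial has degree 4.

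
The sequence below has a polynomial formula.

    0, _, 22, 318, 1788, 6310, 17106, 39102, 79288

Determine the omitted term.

6

Using the last 7 terms:
296  1470  4522  10796  21996  40186
1174  3052  6274  11200  18190
1878  3222  4926  6990
1344  1704  2064
360  360
Constant fifth difference = 360.
Extend backward: 1344 − 360 = 984;  1878 − 984 = 894;  1174 − 894 = 280;  296 − 280 = 16;  22 − 16 = 6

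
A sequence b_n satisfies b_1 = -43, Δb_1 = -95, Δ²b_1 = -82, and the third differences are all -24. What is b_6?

Build the table forward from the leading diagonal:
D3: -24  -24  -24  -24  -24  -24
D2: -82  -106  -130  -154  -178  -202
D1: -95  -177  -283  -413  -567  -745
b: -43  -138  -315  -598  -1011  -1578

-1578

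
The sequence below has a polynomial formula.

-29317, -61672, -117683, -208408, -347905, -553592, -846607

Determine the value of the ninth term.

-1799933

-32355 , -56011 , -90725 , -139497 , -205687 , -293015
-23656 , -34714 , -48772 , -66190 , -87328
-11058 , -14058 , -17418 , -21138
-3000 , -3360 , -3720
-360 , -360
Fifth differences constant at -360.
-3720 − 360 = -4080;  -21138 − 4080 = -25218;  -87328 − 25218 = -112546;  -293015 − 112546 = -405561;  -846607 − 405561 = -1252168
-4080 − 360 = -4440;  -25218 − 4440 = -29658;  -112546 − 29658 = -142204;  -405561 − 142204 = -547765;  -1252168 − 547765 = -1799933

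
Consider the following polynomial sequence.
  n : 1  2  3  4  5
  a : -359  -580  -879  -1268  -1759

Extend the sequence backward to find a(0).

-204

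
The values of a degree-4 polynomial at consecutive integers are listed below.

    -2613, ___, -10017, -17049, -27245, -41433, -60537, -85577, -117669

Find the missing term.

-5417

Using the last 7 terms:
-7032, -10196, -14188, -19104, -25040, -32092
-3164, -3992, -4916, -5936, -7052
-828, -924, -1020, -1116
-96, -96, -96
Constant fourth difference = -96.
Extend backward: -828 + 96 = -732;  -3164 + 732 = -2432;  -7032 + 2432 = -4600;  -10017 + 4600 = -5417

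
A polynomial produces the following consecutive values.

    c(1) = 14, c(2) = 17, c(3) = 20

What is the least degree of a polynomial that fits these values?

1

D1: 3, 3
The first differences are constant, so the polynomial has degree 1.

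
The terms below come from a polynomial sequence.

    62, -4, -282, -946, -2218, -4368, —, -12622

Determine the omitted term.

Using the first 6 terms:
Δ: -66  -278  -664  -1272  -2150
Δ²: -212  -386  -608  -878
Δ³: -174  -222  -270
Δ⁴: -48  -48
Constant fourth difference = -48.
Extend forward: -270 − 48 = -318;  -878 − 318 = -1196;  -2150 − 1196 = -3346;  -4368 − 3346 = -7714

-7714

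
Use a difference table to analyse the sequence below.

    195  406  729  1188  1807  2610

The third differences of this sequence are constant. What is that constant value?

First differences: 211, 323, 459, 619, 803
Second differences: 112, 136, 160, 184
Third differences: 24, 24, 24

24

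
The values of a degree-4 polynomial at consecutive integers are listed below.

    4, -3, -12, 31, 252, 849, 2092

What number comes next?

4323

D1: -7, -9, 43, 221, 597, 1243
D2: -2, 52, 178, 376, 646
D3: 54, 126, 198, 270
D4: 72, 72, 72
The fourth differences are constant (72).
270 + 72 = 342;  646 + 342 = 988;  1243 + 988 = 2231;  2092 + 2231 = 4323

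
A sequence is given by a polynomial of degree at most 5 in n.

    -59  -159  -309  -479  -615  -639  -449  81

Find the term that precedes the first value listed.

-15

-100  -150  -170  -136  -24  190  530
-50  -20  34  112  214  340
30  54  78  102  126
24  24  24  24
The fourth differences are constant at 24.
Work back: 30 − 24 = 6;  -50 − 6 = -56;  -100 + 56 = -44;  -59 + 44 = -15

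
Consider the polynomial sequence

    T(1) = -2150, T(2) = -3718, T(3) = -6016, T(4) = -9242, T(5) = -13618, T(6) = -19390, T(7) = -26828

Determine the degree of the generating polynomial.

4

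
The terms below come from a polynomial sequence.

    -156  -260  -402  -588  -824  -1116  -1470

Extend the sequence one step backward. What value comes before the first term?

-84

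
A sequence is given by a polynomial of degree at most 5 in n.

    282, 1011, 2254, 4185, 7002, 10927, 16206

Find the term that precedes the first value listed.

-83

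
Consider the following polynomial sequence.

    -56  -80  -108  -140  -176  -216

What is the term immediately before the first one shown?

-36

-24  -28  -32  -36  -40
-4  -4  -4  -4
The second differences are constant at -4.
Work back: -24 + 4 = -20;  -56 + 20 = -36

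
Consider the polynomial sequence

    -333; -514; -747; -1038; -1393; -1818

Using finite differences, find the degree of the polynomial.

First differences: -181, -233, -291, -355, -425
Second differences: -52, -58, -64, -70
Third differences: -6, -6, -6
The third differences are constant, so the polynomial has degree 3.

3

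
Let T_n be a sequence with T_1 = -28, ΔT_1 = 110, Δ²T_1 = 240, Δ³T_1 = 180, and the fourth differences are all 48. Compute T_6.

Build the table forward from the leading diagonal:
D4: 48, 48, 48, 48, 48, 48
D3: 180, 228, 276, 324, 372, 420
D2: 240, 420, 648, 924, 1248, 1620
D1: 110, 350, 770, 1418, 2342, 3590
T: -28, 82, 432, 1202, 2620, 4962

4962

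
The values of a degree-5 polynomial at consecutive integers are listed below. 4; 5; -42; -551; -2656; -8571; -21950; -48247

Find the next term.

-95076

First differences: 1  -47  -509  -2105  -5915  -13379  -26297
Second differences: -48  -462  -1596  -3810  -7464  -12918
Third differences: -414  -1134  -2214  -3654  -5454
Fourth differences: -720  -1080  -1440  -1800
Fifth differences: -360  -360  -360
Constant fifth difference = -360, so extend:
-1800 − 360 = -2160;  -5454 − 2160 = -7614;  -12918 − 7614 = -20532;  -26297 − 20532 = -46829;  -48247 − 46829 = -95076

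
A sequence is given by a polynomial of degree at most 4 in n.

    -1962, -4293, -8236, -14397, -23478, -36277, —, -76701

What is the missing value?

-53688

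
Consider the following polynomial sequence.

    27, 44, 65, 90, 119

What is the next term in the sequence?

152

D1: 17, 21, 25, 29
D2: 4, 4, 4
Constant second difference = 4, so extend:
29 + 4 = 33;  119 + 33 = 152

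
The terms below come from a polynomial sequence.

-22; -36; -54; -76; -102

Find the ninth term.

First differences: -14, -18, -22, -26
Second differences: -4, -4, -4
Second differences constant at -4.
-26 − 4 = -30;  -102 − 30 = -132
-30 − 4 = -34;  -132 − 34 = -166
-34 − 4 = -38;  -166 − 38 = -204
-38 − 4 = -42;  -204 − 42 = -246

-246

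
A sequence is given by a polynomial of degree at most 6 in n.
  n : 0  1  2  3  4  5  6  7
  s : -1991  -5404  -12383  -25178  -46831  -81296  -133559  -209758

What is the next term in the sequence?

-3413, -6979, -12795, -21653, -34465, -52263, -76199
-3566, -5816, -8858, -12812, -17798, -23936
-2250, -3042, -3954, -4986, -6138
-792, -912, -1032, -1152
-120, -120, -120
Fifth differences constant at -120.
-1152 − 120 = -1272;  -6138 − 1272 = -7410;  -23936 − 7410 = -31346;  -76199 − 31346 = -107545;  -209758 − 107545 = -317303

-317303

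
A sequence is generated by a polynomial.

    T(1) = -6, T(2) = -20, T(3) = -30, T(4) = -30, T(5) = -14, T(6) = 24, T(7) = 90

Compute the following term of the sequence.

First differences: -14, -10, 0, 16, 38, 66
Second differences: 4, 10, 16, 22, 28
Third differences: 6, 6, 6, 6
The third differences are constant (6).
28 + 6 = 34;  66 + 34 = 100;  90 + 100 = 190

190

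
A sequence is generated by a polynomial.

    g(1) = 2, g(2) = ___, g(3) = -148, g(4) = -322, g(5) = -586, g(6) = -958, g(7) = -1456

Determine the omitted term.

-46

Using the last 5 terms:
D1: -174, -264, -372, -498
D2: -90, -108, -126
D3: -18, -18
Constant third difference = -18.
Extend backward: -90 + 18 = -72;  -174 + 72 = -102;  -148 + 102 = -46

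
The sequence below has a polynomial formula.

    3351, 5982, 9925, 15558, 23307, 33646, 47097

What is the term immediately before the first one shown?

Δ: 2631, 3943, 5633, 7749, 10339, 13451
Δ²: 1312, 1690, 2116, 2590, 3112
Δ³: 378, 426, 474, 522
Δ⁴: 48, 48, 48
The fourth differences are constant at 48.
Work back: 378 − 48 = 330;  1312 − 330 = 982;  2631 − 982 = 1649;  3351 − 1649 = 1702

1702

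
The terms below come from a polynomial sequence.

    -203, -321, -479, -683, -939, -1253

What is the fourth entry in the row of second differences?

First differences: -118, -158, -204, -256, -314
Second differences: -40, -46, -52, -58
Third differences: -6, -6, -6

-58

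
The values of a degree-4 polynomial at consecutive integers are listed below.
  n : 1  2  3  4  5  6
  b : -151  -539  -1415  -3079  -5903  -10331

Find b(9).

-38759

First differences: -388, -876, -1664, -2824, -4428
Second differences: -488, -788, -1160, -1604
Third differences: -300, -372, -444
Fourth differences: -72, -72
Fourth differences constant at -72.
-444 − 72 = -516;  -1604 − 516 = -2120;  -4428 − 2120 = -6548;  -10331 − 6548 = -16879
-516 − 72 = -588;  -2120 − 588 = -2708;  -6548 − 2708 = -9256;  -16879 − 9256 = -26135
-588 − 72 = -660;  -2708 − 660 = -3368;  -9256 − 3368 = -12624;  -26135 − 12624 = -38759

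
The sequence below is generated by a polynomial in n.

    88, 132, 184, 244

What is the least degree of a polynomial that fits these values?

2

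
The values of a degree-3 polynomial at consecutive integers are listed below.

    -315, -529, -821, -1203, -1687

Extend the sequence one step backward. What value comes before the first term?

Δ: -214, -292, -382, -484
Δ²: -78, -90, -102
Δ³: -12, -12
The third differences are constant at -12.
Work back: -78 + 12 = -66;  -214 + 66 = -148;  -315 + 148 = -167

-167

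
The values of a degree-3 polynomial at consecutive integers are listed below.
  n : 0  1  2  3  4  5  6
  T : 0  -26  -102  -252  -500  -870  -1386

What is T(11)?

-6996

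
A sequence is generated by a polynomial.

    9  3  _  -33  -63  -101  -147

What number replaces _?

-11

Using the last 4 terms:
First differences: -30, -38, -46
Second differences: -8, -8
Constant second difference = -8.
Extend backward: -30 + 8 = -22;  -33 + 22 = -11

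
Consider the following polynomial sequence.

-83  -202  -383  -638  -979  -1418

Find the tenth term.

-4394

-119, -181, -255, -341, -439
-62, -74, -86, -98
-12, -12, -12
Third differences constant at -12.
-98 − 12 = -110;  -439 − 110 = -549;  -1418 − 549 = -1967
-110 − 12 = -122;  -549 − 122 = -671;  -1967 − 671 = -2638
-122 − 12 = -134;  -671 − 134 = -805;  -2638 − 805 = -3443
-134 − 12 = -146;  -805 − 146 = -951;  -3443 − 951 = -4394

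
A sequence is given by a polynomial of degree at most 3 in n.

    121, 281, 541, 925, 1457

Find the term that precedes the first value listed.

D1: 160, 260, 384, 532
D2: 100, 124, 148
D3: 24, 24
The third differences are constant at 24.
Work back: 100 − 24 = 76;  160 − 76 = 84;  121 − 84 = 37

37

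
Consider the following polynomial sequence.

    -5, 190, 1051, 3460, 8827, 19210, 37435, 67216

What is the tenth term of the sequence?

Δ: 195, 861, 2409, 5367, 10383, 18225, 29781
Δ²: 666, 1548, 2958, 5016, 7842, 11556
Δ³: 882, 1410, 2058, 2826, 3714
Δ⁴: 528, 648, 768, 888
Δ⁵: 120, 120, 120
Fifth differences constant at 120.
888 + 120 = 1008;  3714 + 1008 = 4722;  11556 + 4722 = 16278;  29781 + 16278 = 46059;  67216 + 46059 = 113275
1008 + 120 = 1128;  4722 + 1128 = 5850;  16278 + 5850 = 22128;  46059 + 22128 = 68187;  113275 + 68187 = 181462

181462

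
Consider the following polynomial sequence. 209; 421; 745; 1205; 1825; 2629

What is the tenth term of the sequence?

8165

212, 324, 460, 620, 804
112, 136, 160, 184
24, 24, 24
Third differences constant at 24.
184 + 24 = 208;  804 + 208 = 1012;  2629 + 1012 = 3641
208 + 24 = 232;  1012 + 232 = 1244;  3641 + 1244 = 4885
232 + 24 = 256;  1244 + 256 = 1500;  4885 + 1500 = 6385
256 + 24 = 280;  1500 + 280 = 1780;  6385 + 1780 = 8165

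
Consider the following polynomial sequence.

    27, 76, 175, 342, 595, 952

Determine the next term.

1431

49, 99, 167, 253, 357
50, 68, 86, 104
18, 18, 18
The third differences are constant (18).
104 + 18 = 122;  357 + 122 = 479;  952 + 479 = 1431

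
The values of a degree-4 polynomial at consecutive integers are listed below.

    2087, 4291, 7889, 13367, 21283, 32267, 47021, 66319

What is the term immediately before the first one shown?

863

D1: 2204  3598  5478  7916  10984  14754  19298
D2: 1394  1880  2438  3068  3770  4544
D3: 486  558  630  702  774
D4: 72  72  72  72
The fourth differences are constant at 72.
Work back: 486 − 72 = 414;  1394 − 414 = 980;  2204 − 980 = 1224;  2087 − 1224 = 863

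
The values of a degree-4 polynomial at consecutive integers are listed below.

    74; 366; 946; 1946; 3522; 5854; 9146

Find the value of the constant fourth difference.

D1: 292, 580, 1000, 1576, 2332, 3292
D2: 288, 420, 576, 756, 960
D3: 132, 156, 180, 204
D4: 24, 24, 24

24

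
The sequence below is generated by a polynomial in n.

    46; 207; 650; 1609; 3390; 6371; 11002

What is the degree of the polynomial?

Δ: 161, 443, 959, 1781, 2981, 4631
Δ²: 282, 516, 822, 1200, 1650
Δ³: 234, 306, 378, 450
Δ⁴: 72, 72, 72
The fourth differences are constant, so the polynomial has degree 4.

4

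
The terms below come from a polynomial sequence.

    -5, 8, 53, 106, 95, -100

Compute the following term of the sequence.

-647

Δ: 13, 45, 53, -11, -195
Δ²: 32, 8, -64, -184
Δ³: -24, -72, -120
Δ⁴: -48, -48
The fourth differences are constant (-48).
-120 − 48 = -168;  -184 − 168 = -352;  -195 − 352 = -547;  -100 − 547 = -647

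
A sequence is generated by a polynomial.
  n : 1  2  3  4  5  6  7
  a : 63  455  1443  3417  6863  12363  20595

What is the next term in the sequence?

32333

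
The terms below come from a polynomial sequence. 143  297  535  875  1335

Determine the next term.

1933

First differences: 154, 238, 340, 460
Second differences: 84, 102, 120
Third differences: 18, 18
Constant third difference = 18, so extend:
120 + 18 = 138;  460 + 138 = 598;  1335 + 598 = 1933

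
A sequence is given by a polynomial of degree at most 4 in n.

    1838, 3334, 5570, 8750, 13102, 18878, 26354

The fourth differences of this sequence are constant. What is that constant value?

Δ: 1496, 2236, 3180, 4352, 5776, 7476
Δ²: 740, 944, 1172, 1424, 1700
Δ³: 204, 228, 252, 276
Δ⁴: 24, 24, 24

24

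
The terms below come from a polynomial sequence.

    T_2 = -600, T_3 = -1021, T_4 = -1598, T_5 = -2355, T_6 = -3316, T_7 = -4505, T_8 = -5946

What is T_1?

D1: -421  -577  -757  -961  -1189  -1441
D2: -156  -180  -204  -228  -252
D3: -24  -24  -24  -24
The third differences are constant at -24.
Work back: -156 + 24 = -132;  -421 + 132 = -289;  -600 + 289 = -311

-311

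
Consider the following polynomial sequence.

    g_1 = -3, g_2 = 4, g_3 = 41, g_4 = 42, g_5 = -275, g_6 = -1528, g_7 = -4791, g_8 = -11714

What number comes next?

-24643

D1: 7 , 37 , 1 , -317 , -1253 , -3263 , -6923
D2: 30 , -36 , -318 , -936 , -2010 , -3660
D3: -66 , -282 , -618 , -1074 , -1650
D4: -216 , -336 , -456 , -576
D5: -120 , -120 , -120
The fifth differences are constant (-120).
-576 − 120 = -696;  -1650 − 696 = -2346;  -3660 − 2346 = -6006;  -6923 − 6006 = -12929;  -11714 − 12929 = -24643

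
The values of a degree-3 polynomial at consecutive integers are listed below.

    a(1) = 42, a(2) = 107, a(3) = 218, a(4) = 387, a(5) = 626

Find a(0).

11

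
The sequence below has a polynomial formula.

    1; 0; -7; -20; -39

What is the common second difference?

D1: -1, -7, -13, -19
D2: -6, -6, -6

-6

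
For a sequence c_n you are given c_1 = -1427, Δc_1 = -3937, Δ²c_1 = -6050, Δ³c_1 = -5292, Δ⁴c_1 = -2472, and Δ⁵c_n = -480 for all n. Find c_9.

Build the table forward from the leading diagonal:
Fifth differences: -480  -480  -480  -480  -480  -480  -480  -480  -480
Fourth differences: -2472  -2952  -3432  -3912  -4392  -4872  -5352  -5832  -6312
Third differences: -5292  -7764  -10716  -14148  -18060  -22452  -27324  -32676  -38508
Second differences: -6050  -11342  -19106  -29822  -43970  -62030  -84482  -111806  -144482
First differences: -3937  -9987  -21329  -40435  -70257  -114227  -176257  -260739  -372545
c: -1427  -5364  -15351  -36680  -77115  -147372  -261599  -437856  -698595

-698595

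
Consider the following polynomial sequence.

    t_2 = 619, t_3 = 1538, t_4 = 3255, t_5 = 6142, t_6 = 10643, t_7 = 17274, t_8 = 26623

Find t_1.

919, 1717, 2887, 4501, 6631, 9349
798, 1170, 1614, 2130, 2718
372, 444, 516, 588
72, 72, 72
The fourth differences are constant at 72.
Work back: 372 − 72 = 300;  798 − 300 = 498;  919 − 498 = 421;  619 − 421 = 198

198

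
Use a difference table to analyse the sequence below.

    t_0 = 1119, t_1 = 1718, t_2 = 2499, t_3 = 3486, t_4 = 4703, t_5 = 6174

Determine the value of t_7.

First differences: 599, 781, 987, 1217, 1471
Second differences: 182, 206, 230, 254
Third differences: 24, 24, 24
Third differences constant at 24.
254 + 24 = 278;  1471 + 278 = 1749;  6174 + 1749 = 7923
278 + 24 = 302;  1749 + 302 = 2051;  7923 + 2051 = 9974

9974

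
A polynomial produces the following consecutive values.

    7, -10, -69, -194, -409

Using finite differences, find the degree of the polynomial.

First differences: -17, -59, -125, -215
Second differences: -42, -66, -90
Third differences: -24, -24
The third differences are constant, so the polynomial has degree 3.

3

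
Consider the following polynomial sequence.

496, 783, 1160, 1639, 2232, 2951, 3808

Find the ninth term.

5984

287 , 377 , 479 , 593 , 719 , 857
90 , 102 , 114 , 126 , 138
12 , 12 , 12 , 12
Constant third difference = 12, so extend:
138 + 12 = 150;  857 + 150 = 1007;  3808 + 1007 = 4815
150 + 12 = 162;  1007 + 162 = 1169;  4815 + 1169 = 5984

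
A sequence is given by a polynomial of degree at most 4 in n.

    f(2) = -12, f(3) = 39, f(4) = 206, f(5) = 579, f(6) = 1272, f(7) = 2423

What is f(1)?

First differences: 51, 167, 373, 693, 1151
Second differences: 116, 206, 320, 458
Third differences: 90, 114, 138
Fourth differences: 24, 24
The fourth differences are constant at 24.
Work back: 90 − 24 = 66;  116 − 66 = 50;  51 − 50 = 1;  -12 − 1 = -13

-13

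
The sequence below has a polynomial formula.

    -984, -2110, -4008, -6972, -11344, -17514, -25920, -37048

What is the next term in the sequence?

D1: -1126  -1898  -2964  -4372  -6170  -8406  -11128
D2: -772  -1066  -1408  -1798  -2236  -2722
D3: -294  -342  -390  -438  -486
D4: -48  -48  -48  -48
Constant fourth difference = -48, so extend:
-486 − 48 = -534;  -2722 − 534 = -3256;  -11128 − 3256 = -14384;  -37048 − 14384 = -51432

-51432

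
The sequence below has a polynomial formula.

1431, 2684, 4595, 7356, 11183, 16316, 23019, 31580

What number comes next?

1253, 1911, 2761, 3827, 5133, 6703, 8561
658, 850, 1066, 1306, 1570, 1858
192, 216, 240, 264, 288
24, 24, 24, 24
Constant fourth difference = 24, so extend:
288 + 24 = 312;  1858 + 312 = 2170;  8561 + 2170 = 10731;  31580 + 10731 = 42311

42311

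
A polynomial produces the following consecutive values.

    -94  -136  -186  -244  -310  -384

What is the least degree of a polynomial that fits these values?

D1: -42, -50, -58, -66, -74
D2: -8, -8, -8, -8
The second differences are constant, so the polynomial has degree 2.

2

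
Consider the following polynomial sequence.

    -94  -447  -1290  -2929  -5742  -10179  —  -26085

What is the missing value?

Using the first 6 terms:
D1: -353  -843  -1639  -2813  -4437
D2: -490  -796  -1174  -1624
D3: -306  -378  -450
D4: -72  -72
Constant fourth difference = -72.
Extend forward: -450 − 72 = -522;  -1624 − 522 = -2146;  -4437 − 2146 = -6583;  -10179 − 6583 = -16762

-16762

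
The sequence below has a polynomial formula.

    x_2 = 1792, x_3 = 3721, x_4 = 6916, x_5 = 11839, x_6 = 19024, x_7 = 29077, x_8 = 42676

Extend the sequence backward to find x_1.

739

1929, 3195, 4923, 7185, 10053, 13599
1266, 1728, 2262, 2868, 3546
462, 534, 606, 678
72, 72, 72
The fourth differences are constant at 72.
Work back: 462 − 72 = 390;  1266 − 390 = 876;  1929 − 876 = 1053;  1792 − 1053 = 739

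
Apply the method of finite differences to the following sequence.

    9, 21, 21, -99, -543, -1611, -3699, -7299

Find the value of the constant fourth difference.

Δ: 12, 0, -120, -444, -1068, -2088, -3600
Δ²: -12, -120, -324, -624, -1020, -1512
Δ³: -108, -204, -300, -396, -492
Δ⁴: -96, -96, -96, -96

-96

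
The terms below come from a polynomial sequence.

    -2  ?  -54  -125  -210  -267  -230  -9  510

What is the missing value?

-15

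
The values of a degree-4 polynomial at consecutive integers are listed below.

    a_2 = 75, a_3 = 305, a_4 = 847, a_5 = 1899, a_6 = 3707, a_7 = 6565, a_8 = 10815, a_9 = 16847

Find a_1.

Δ: 230, 542, 1052, 1808, 2858, 4250, 6032
Δ²: 312, 510, 756, 1050, 1392, 1782
Δ³: 198, 246, 294, 342, 390
Δ⁴: 48, 48, 48, 48
The fourth differences are constant at 48.
Work back: 198 − 48 = 150;  312 − 150 = 162;  230 − 162 = 68;  75 − 68 = 7

7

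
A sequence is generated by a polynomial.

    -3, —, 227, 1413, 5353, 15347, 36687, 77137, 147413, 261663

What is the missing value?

Using the last 8 terms:
First differences: 1186, 3940, 9994, 21340, 40450, 70276, 114250
Second differences: 2754, 6054, 11346, 19110, 29826, 43974
Third differences: 3300, 5292, 7764, 10716, 14148
Fourth differences: 1992, 2472, 2952, 3432
Fifth differences: 480, 480, 480
Constant fifth difference = 480.
Extend backward: 1992 − 480 = 1512;  3300 − 1512 = 1788;  2754 − 1788 = 966;  1186 − 966 = 220;  227 − 220 = 7

7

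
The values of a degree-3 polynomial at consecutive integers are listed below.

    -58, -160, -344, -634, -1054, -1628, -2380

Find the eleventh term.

-7648

-102, -184, -290, -420, -574, -752
-82, -106, -130, -154, -178
-24, -24, -24, -24
Third differences constant at -24.
-178 − 24 = -202;  -752 − 202 = -954;  -2380 − 954 = -3334
-202 − 24 = -226;  -954 − 226 = -1180;  -3334 − 1180 = -4514
-226 − 24 = -250;  -1180 − 250 = -1430;  -4514 − 1430 = -5944
-250 − 24 = -274;  -1430 − 274 = -1704;  -5944 − 1704 = -7648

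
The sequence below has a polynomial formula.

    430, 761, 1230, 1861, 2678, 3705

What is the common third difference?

D1: 331, 469, 631, 817, 1027
D2: 138, 162, 186, 210
D3: 24, 24, 24

24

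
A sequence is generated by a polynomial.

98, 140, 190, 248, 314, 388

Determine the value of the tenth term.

First differences: 42, 50, 58, 66, 74
Second differences: 8, 8, 8, 8
Second differences constant at 8.
74 + 8 = 82;  388 + 82 = 470
82 + 8 = 90;  470 + 90 = 560
90 + 8 = 98;  560 + 98 = 658
98 + 8 = 106;  658 + 106 = 764

764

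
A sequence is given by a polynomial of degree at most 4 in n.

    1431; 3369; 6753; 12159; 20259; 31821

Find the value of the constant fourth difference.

96

D1: 1938, 3384, 5406, 8100, 11562
D2: 1446, 2022, 2694, 3462
D3: 576, 672, 768
D4: 96, 96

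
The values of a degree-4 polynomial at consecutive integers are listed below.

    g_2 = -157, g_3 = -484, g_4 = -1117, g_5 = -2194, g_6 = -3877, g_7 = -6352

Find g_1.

-22

Δ: -327  -633  -1077  -1683  -2475
Δ²: -306  -444  -606  -792
Δ³: -138  -162  -186
Δ⁴: -24  -24
The fourth differences are constant at -24.
Work back: -138 + 24 = -114;  -306 + 114 = -192;  -327 + 192 = -135;  -157 + 135 = -22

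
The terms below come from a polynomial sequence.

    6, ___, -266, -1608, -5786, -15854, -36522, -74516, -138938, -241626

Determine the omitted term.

Using the last 8 terms:
Δ: -1342, -4178, -10068, -20668, -37994, -64422, -102688
Δ²: -2836, -5890, -10600, -17326, -26428, -38266
Δ³: -3054, -4710, -6726, -9102, -11838
Δ⁴: -1656, -2016, -2376, -2736
Δ⁵: -360, -360, -360
Constant fifth difference = -360.
Extend backward: -1656 + 360 = -1296;  -3054 + 1296 = -1758;  -2836 + 1758 = -1078;  -1342 + 1078 = -264;  -266 + 264 = -2

-2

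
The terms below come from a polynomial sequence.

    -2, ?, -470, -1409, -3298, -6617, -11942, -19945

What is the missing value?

-97

Using the last 6 terms:
First differences: -939, -1889, -3319, -5325, -8003
Second differences: -950, -1430, -2006, -2678
Third differences: -480, -576, -672
Fourth differences: -96, -96
Constant fourth difference = -96.
Extend backward: -480 + 96 = -384;  -950 + 384 = -566;  -939 + 566 = -373;  -470 + 373 = -97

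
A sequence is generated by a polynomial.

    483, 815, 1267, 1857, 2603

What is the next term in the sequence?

332  452  590  746
120  138  156
18  18
The third differences are constant (18).
156 + 18 = 174;  746 + 174 = 920;  2603 + 920 = 3523

3523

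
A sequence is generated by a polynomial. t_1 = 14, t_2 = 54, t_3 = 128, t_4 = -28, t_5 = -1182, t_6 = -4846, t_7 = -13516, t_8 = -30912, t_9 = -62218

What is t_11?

-196056

D1: 40, 74, -156, -1154, -3664, -8670, -17396, -31306
D2: 34, -230, -998, -2510, -5006, -8726, -13910
D3: -264, -768, -1512, -2496, -3720, -5184
D4: -504, -744, -984, -1224, -1464
D5: -240, -240, -240, -240
Constant fifth difference = -240, so extend:
-1464 − 240 = -1704;  -5184 − 1704 = -6888;  -13910 − 6888 = -20798;  -31306 − 20798 = -52104;  -62218 − 52104 = -114322
-1704 − 240 = -1944;  -6888 − 1944 = -8832;  -20798 − 8832 = -29630;  -52104 − 29630 = -81734;  -114322 − 81734 = -196056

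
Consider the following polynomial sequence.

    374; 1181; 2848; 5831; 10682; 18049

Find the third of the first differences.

2983

D1: 807, 1667, 2983, 4851, 7367
D2: 860, 1316, 1868, 2516
D3: 456, 552, 648
D4: 96, 96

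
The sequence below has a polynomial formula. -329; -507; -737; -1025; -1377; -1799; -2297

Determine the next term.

-2877

First differences: -178  -230  -288  -352  -422  -498
Second differences: -52  -58  -64  -70  -76
Third differences: -6  -6  -6  -6
Third differences constant at -6.
-76 − 6 = -82;  -498 − 82 = -580;  -2297 − 580 = -2877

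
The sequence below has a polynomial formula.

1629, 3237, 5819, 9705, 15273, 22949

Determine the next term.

33207

Δ: 1608 , 2582 , 3886 , 5568 , 7676
Δ²: 974 , 1304 , 1682 , 2108
Δ³: 330 , 378 , 426
Δ⁴: 48 , 48
Constant fourth difference = 48, so extend:
426 + 48 = 474;  2108 + 474 = 2582;  7676 + 2582 = 10258;  22949 + 10258 = 33207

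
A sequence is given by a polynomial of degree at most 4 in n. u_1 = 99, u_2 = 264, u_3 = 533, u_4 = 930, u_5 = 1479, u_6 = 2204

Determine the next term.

D1: 165  269  397  549  725
D2: 104  128  152  176
D3: 24  24  24
Third differences constant at 24.
176 + 24 = 200;  725 + 200 = 925;  2204 + 925 = 3129

3129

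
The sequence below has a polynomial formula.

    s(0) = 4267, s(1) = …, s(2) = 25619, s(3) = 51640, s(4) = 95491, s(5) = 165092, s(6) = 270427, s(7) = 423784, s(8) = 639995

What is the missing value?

Using the last 7 terms:
Δ: 26021, 43851, 69601, 105335, 153357, 216211
Δ²: 17830, 25750, 35734, 48022, 62854
Δ³: 7920, 9984, 12288, 14832
Δ⁴: 2064, 2304, 2544
Δ⁵: 240, 240
Constant fifth difference = 240.
Extend backward: 2064 − 240 = 1824;  7920 − 1824 = 6096;  17830 − 6096 = 11734;  26021 − 11734 = 14287;  25619 − 14287 = 11332

11332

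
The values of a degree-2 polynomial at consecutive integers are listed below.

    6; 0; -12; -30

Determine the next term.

D1: -6 , -12 , -18
D2: -6 , -6
Constant second difference = -6, so extend:
-18 − 6 = -24;  -30 − 24 = -54

-54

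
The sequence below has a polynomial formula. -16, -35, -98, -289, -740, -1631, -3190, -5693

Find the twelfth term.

Δ: -19, -63, -191, -451, -891, -1559, -2503
Δ²: -44, -128, -260, -440, -668, -944
Δ³: -84, -132, -180, -228, -276
Δ⁴: -48, -48, -48, -48
Constant fourth difference = -48, so extend:
-276 − 48 = -324;  -944 − 324 = -1268;  -2503 − 1268 = -3771;  -5693 − 3771 = -9464
-324 − 48 = -372;  -1268 − 372 = -1640;  -3771 − 1640 = -5411;  -9464 − 5411 = -14875
-372 − 48 = -420;  -1640 − 420 = -2060;  -5411 − 2060 = -7471;  -14875 − 7471 = -22346
-420 − 48 = -468;  -2060 − 468 = -2528;  -7471 − 2528 = -9999;  -22346 − 9999 = -32345

-32345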